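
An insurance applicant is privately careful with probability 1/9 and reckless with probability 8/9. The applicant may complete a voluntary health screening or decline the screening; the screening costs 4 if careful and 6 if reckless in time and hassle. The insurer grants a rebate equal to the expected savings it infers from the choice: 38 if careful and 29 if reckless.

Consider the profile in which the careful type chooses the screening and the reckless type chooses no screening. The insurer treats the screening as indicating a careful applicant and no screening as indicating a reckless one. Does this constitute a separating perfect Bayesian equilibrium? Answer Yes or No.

Under these beliefs, the screening earns rebate 38 and no screening earns rebate 29.
careful: the screening nets 38 − 4 = 34; no screening nets 29. careful prefers the screening.
reckless: the screening nets 38 − 6 = 32; no screening nets 29. reckless would deviate to the screening.
reckless has a profitable deviation, so the profile is not an equilibrium.

No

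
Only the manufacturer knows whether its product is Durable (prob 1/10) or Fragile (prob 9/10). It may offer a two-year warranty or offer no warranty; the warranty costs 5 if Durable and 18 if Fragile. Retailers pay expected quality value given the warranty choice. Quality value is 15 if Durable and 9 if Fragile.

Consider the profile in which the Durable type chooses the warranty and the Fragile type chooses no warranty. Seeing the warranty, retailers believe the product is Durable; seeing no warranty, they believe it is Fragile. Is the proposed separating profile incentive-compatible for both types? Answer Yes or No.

Yes

Under these beliefs, the warranty earns price 15 and no warranty earns price 9.
Durable: the warranty nets 15 − 5 = 10; no warranty nets 9. Durable prefers the warranty.
Fragile: the warranty nets 15 − 18 = -3; no warranty nets 9. Fragile prefers no warranty.
Neither type deviates, so the separating profile is an equilibrium.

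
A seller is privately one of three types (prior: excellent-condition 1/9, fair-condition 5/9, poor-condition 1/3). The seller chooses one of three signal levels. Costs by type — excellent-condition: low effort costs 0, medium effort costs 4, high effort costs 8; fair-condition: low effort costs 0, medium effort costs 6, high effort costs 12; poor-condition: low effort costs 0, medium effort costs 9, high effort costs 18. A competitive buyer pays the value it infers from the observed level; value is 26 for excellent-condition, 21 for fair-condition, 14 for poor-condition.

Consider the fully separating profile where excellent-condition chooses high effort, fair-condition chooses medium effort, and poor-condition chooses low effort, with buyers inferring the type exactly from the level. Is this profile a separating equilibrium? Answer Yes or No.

Separating prices: high effort → 26, medium effort → 21, low effort → 14.
excellent-condition (assigned high effort): low effort: 14 − 0 = 14; medium effort: 21 − 4 = 17; high effort: 26 − 8 = 18. excellent-condition stays.
fair-condition (assigned medium effort): low effort: 14 − 0 = 14; medium effort: 21 − 6 = 15; high effort: 26 − 12 = 14. fair-condition stays.
poor-condition (assigned low effort): low effort: 14 − 0 = 14; medium effort: 21 − 9 = 12; high effort: 26 − 18 = 8. poor-condition stays.
Every type prefers its assigned level; separation holds.

Yes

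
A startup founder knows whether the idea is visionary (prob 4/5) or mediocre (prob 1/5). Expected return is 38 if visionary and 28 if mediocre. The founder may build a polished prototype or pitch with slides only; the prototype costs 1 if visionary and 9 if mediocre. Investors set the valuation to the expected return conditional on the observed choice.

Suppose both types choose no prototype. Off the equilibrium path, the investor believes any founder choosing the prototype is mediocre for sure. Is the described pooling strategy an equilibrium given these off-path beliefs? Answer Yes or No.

Yes

On path, the investor holds the prior and pays 4/5·38 + 1/5·28 = 36. Off path (the prototype), believing mediocre, it pays 28.
visionary: no prototype nets 36; the prototype nets 28 − 1 = 27. visionary stays.
mediocre: no prototype nets 36; the prototype nets 28 − 9 = 19. mediocre stays.
No type deviates, so pooling is sustained.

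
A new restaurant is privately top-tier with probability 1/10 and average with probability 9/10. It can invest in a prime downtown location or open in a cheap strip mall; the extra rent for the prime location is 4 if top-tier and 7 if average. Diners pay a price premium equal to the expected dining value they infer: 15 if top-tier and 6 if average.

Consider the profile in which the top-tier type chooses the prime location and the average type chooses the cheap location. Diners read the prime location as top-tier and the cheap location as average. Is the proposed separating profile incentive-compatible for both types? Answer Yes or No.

Under these beliefs, the prime location earns price premium 15 and the cheap location earns price premium 6.
top-tier: the prime location nets 15 − 4 = 11; the cheap location nets 6. top-tier prefers the prime location.
average: the prime location nets 15 − 7 = 8; the cheap location nets 6. average would deviate to the prime location.
average has a profitable deviation, so the profile is not an equilibrium.

No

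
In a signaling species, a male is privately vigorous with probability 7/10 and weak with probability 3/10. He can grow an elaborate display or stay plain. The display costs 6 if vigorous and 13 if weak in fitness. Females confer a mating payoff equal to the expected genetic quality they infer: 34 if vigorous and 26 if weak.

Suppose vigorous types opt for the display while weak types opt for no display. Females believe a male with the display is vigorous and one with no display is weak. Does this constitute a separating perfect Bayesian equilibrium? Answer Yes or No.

Under these beliefs, the display earns mating payoff 34 and no display earns mating payoff 26.
vigorous: the display nets 34 − 6 = 28; no display nets 26. vigorous prefers the display.
weak: the display nets 34 − 13 = 21; no display nets 26. weak prefers no display.
Neither type deviates, so the separating profile is an equilibrium.

Yes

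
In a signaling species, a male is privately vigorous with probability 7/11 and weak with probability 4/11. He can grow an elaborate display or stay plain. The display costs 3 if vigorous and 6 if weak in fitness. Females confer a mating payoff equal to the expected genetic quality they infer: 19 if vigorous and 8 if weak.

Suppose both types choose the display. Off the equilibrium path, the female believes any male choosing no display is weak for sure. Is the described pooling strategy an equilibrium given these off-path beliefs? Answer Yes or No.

On path, the female holds the prior and pays 7/11·19 + 4/11·8 = 15. Off path (no display), believing weak, it pays 8.
vigorous: the display nets 15 − 3 = 12; no display nets 8. vigorous stays.
weak: the display nets 15 − 6 = 9; no display nets 8. weak stays.
No type deviates, so pooling is sustained.

Yes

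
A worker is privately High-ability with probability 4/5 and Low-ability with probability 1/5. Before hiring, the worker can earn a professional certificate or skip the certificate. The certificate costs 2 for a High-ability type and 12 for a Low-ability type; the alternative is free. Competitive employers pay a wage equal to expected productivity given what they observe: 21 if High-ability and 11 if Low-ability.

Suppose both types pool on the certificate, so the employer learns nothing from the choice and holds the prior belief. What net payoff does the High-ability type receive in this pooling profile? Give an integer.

17

Pooled wage = 4/5·21 + 1/5·11 = 19.
High-ability pays cost 2 for the certificate, so net payoff = 19 − 2 = 17.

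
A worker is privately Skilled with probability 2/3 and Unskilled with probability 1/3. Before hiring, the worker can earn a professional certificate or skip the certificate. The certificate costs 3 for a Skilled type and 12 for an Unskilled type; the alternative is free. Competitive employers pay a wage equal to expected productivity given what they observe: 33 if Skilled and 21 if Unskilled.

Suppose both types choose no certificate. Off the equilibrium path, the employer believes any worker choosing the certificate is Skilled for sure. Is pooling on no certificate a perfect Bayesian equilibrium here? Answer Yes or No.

No

On path, the employer holds the prior and pays 2/3·33 + 1/3·21 = 29. Off path (the certificate), believing Skilled, it pays 33.
Skilled: no certificate nets 29; the certificate nets 33 − 3 = 30. Skilled would deviate.
Unskilled: no certificate nets 29; the certificate nets 33 − 12 = 21. Unskilled stays.
A type deviates, so pooling fails.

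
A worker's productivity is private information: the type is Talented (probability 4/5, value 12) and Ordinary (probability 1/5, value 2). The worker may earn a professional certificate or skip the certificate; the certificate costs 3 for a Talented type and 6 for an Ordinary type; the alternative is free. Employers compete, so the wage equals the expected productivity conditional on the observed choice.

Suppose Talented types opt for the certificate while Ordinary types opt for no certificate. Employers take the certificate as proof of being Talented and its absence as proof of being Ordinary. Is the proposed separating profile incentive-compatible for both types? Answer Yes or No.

Under these beliefs, the certificate earns wage 12 and no certificate earns wage 2.
Talented: the certificate nets 12 − 3 = 9; no certificate nets 2. Talented prefers the certificate.
Ordinary: the certificate nets 12 − 6 = 6; no certificate nets 2. Ordinary would deviate to the certificate.
Ordinary has a profitable deviation, so the profile is not an equilibrium.

No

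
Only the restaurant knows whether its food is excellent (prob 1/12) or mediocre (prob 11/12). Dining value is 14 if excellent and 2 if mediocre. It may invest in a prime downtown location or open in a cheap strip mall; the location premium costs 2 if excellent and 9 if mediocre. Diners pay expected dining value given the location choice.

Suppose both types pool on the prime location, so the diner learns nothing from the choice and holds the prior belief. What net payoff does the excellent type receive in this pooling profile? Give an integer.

Pooled price premium = 1/12·14 + 11/12·2 = 3.
excellent pays cost 2 for the prime location, so net payoff = 3 − 2 = 1.

1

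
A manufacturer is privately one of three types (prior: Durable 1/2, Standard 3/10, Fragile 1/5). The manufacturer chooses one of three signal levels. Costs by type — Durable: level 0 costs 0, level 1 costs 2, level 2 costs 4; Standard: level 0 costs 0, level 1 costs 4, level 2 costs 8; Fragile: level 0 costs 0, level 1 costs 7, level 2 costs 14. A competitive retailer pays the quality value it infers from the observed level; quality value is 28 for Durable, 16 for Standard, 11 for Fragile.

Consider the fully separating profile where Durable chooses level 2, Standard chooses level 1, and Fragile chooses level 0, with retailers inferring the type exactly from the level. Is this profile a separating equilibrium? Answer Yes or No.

No

Separating prices: level 2 → 28, level 1 → 16, level 0 → 11.
Durable (assigned level 2): level 0: 11 − 0 = 11; level 1: 16 − 2 = 14; level 2: 28 − 4 = 24. Durable stays.
Standard (assigned level 1): level 0: 11 − 0 = 11; level 1: 16 − 4 = 12; level 2: 28 − 8 = 20. Standard prefers level 2.
Fragile (assigned level 0): level 0: 11 − 0 = 11; level 1: 16 − 7 = 9; level 2: 28 − 14 = 14. Fragile prefers level 2.
At least one type deviates; the separating profile fails.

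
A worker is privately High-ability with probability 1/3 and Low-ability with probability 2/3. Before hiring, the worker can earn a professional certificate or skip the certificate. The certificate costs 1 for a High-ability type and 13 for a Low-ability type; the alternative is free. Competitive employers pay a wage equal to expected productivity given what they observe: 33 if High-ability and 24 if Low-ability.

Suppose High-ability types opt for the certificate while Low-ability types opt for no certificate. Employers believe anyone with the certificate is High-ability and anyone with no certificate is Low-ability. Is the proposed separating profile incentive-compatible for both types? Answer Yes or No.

Yes

Under these beliefs, the certificate earns wage 33 and no certificate earns wage 24.
High-ability: the certificate nets 33 − 1 = 32; no certificate nets 24. High-ability prefers the certificate.
Low-ability: the certificate nets 33 − 13 = 20; no certificate nets 24. Low-ability prefers no certificate.
Neither type deviates, so the separating profile is an equilibrium.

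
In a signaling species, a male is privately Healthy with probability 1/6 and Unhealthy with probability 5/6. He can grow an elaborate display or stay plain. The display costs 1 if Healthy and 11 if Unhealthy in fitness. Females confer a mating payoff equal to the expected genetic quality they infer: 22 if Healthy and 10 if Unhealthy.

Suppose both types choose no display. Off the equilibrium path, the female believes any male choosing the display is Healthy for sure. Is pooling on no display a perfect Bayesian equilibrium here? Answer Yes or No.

On path, the female holds the prior and pays 1/6·22 + 5/6·10 = 12. Off path (the display), believing Healthy, it pays 22.
Healthy: no display nets 12; the display nets 22 − 1 = 21. Healthy would deviate.
Unhealthy: no display nets 12; the display nets 22 − 11 = 11. Unhealthy stays.
A type deviates, so pooling fails.

No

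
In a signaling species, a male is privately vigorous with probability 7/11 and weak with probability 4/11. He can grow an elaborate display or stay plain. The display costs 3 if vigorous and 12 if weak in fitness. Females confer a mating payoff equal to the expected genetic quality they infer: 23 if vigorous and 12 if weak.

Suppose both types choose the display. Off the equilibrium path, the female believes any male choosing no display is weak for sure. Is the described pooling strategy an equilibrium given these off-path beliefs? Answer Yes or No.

No

On path, the female holds the prior and pays 7/11·23 + 4/11·12 = 19. Off path (no display), believing weak, it pays 12.
vigorous: the display nets 19 − 3 = 16; no display nets 12. vigorous stays.
weak: the display nets 19 − 12 = 7; no display nets 12. weak would deviate.
A type deviates, so pooling fails.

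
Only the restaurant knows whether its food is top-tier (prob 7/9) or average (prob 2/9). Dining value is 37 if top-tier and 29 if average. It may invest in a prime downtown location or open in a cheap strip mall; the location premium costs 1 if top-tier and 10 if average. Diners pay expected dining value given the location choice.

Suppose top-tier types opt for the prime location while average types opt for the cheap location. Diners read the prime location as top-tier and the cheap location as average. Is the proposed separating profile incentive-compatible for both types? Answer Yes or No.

Yes

Under these beliefs, the prime location earns price premium 37 and the cheap location earns price premium 29.
top-tier: the prime location nets 37 − 1 = 36; the cheap location nets 29. top-tier prefers the prime location.
average: the prime location nets 37 − 10 = 27; the cheap location nets 29. average prefers the cheap location.
Neither type deviates, so the separating profile is an equilibrium.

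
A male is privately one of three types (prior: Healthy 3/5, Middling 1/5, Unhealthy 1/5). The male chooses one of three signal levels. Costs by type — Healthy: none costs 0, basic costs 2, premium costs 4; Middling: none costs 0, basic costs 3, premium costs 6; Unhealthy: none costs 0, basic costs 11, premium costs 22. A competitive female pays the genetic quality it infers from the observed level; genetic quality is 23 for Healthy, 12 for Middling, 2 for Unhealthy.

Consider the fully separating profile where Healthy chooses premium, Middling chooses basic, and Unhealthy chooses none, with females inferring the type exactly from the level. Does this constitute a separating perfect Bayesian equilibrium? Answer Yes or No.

Separating mating payoffs: premium → 23, basic → 12, none → 2.
Healthy (assigned premium): none: 2 − 0 = 2; basic: 12 − 2 = 10; premium: 23 − 4 = 19. Healthy stays.
Middling (assigned basic): none: 2 − 0 = 2; basic: 12 − 3 = 9; premium: 23 − 6 = 17. Middling prefers premium.
Unhealthy (assigned none): none: 2 − 0 = 2; basic: 12 − 11 = 1; premium: 23 − 22 = 1. Unhealthy stays.
At least one type deviates; the separating profile fails.

No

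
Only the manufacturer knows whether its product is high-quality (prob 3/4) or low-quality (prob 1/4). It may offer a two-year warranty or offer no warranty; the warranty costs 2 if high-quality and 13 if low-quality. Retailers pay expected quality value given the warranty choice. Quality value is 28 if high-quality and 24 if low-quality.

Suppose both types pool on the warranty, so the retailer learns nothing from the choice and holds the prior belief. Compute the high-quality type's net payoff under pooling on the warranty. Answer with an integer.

25

Pooled price = 3/4·28 + 1/4·24 = 27.
high-quality pays cost 2 for the warranty, so net payoff = 27 − 2 = 25.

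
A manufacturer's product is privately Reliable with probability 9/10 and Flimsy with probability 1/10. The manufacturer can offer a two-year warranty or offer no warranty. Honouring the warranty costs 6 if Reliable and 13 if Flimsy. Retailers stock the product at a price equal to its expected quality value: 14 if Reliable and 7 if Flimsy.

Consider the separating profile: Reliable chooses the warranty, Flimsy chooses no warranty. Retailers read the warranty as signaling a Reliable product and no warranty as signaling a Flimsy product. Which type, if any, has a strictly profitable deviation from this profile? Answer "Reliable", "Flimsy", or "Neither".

Neither

The warranty pays 14; no warranty pays 7.
Reliable: assigned the warranty, nets 14 − 6 = 8; deviating to no warranty nets 7.
Flimsy: assigned no warranty, nets 7; deviating to the warranty nets 14 − 13 = 1.
Both types strictly prefer their assigned action; no profitable deviation.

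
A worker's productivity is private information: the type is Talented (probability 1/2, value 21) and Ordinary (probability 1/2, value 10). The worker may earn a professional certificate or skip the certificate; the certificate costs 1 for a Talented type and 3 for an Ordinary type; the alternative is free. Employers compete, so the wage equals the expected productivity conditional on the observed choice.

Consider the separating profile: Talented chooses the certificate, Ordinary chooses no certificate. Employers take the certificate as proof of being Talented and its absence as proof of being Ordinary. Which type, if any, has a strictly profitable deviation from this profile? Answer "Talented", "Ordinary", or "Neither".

The certificate pays 21; no certificate pays 10.
Talented: assigned the certificate, nets 21 − 1 = 20; deviating to no certificate nets 10.
Ordinary: assigned no certificate, nets 10; deviating to the certificate nets 21 − 3 = 18.
The Ordinary type gains 8 by deviating.

Ordinary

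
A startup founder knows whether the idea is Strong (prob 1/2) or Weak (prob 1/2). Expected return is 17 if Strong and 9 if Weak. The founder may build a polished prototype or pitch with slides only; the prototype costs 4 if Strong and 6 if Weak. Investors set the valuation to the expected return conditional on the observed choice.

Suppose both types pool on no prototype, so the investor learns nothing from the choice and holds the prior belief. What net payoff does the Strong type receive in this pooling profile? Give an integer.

13

Pooled valuation = 1/2·17 + 1/2·9 = 13.
Strong pays no cost for no prototype, so net payoff = 13.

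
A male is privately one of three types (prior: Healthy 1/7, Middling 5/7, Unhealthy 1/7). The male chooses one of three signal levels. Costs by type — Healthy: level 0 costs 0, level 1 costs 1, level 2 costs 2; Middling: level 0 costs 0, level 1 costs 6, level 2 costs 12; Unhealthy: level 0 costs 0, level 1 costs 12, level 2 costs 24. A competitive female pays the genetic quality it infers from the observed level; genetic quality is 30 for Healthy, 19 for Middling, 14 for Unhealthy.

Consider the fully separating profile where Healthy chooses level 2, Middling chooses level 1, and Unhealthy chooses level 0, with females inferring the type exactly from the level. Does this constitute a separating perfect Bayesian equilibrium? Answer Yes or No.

No

Separating mating payoffs: level 2 → 30, level 1 → 19, level 0 → 14.
Healthy (assigned level 2): level 0: 14 − 0 = 14; level 1: 19 − 1 = 18; level 2: 30 − 2 = 28. Healthy stays.
Middling (assigned level 1): level 0: 14 − 0 = 14; level 1: 19 − 6 = 13; level 2: 30 − 12 = 18. Middling prefers level 2.
Unhealthy (assigned level 0): level 0: 14 − 0 = 14; level 1: 19 − 12 = 7; level 2: 30 − 24 = 6. Unhealthy stays.
At least one type deviates; the separating profile fails.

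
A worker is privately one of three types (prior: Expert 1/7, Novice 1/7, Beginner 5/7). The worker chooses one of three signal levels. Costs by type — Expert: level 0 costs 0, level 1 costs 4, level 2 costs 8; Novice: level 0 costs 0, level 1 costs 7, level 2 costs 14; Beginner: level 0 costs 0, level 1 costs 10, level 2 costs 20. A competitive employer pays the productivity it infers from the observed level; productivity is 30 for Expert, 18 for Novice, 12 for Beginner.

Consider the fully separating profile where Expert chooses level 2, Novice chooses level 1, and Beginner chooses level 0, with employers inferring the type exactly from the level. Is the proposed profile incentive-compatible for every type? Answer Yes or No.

Separating wages: level 2 → 30, level 1 → 18, level 0 → 12.
Expert (assigned level 2): level 0: 12 − 0 = 12; level 1: 18 − 4 = 14; level 2: 30 − 8 = 22. Expert stays.
Novice (assigned level 1): level 0: 12 − 0 = 12; level 1: 18 − 7 = 11; level 2: 30 − 14 = 16. Novice prefers level 2.
Beginner (assigned level 0): level 0: 12 − 0 = 12; level 1: 18 − 10 = 8; level 2: 30 − 20 = 10. Beginner stays.
At least one type deviates; the separating profile fails.

No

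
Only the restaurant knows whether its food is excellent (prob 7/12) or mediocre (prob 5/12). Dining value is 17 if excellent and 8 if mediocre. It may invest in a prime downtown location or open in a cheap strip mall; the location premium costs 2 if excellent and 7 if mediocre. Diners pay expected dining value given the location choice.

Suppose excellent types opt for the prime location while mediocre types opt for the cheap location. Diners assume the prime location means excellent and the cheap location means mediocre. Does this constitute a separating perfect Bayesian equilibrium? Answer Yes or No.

Under these beliefs, the prime location earns price premium 17 and the cheap location earns price premium 8.
excellent: the prime location nets 17 − 2 = 15; the cheap location nets 8. excellent prefers the prime location.
mediocre: the prime location nets 17 − 7 = 10; the cheap location nets 8. mediocre would deviate to the prime location.
mediocre has a profitable deviation, so the profile is not an equilibrium.

No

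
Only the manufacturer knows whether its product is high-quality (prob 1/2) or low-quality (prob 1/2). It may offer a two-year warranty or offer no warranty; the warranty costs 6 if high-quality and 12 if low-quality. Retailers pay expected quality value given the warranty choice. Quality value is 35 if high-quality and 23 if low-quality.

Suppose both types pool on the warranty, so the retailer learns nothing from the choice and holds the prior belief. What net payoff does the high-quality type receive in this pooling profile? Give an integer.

Pooled price = 1/2·35 + 1/2·23 = 29.
high-quality pays cost 6 for the warranty, so net payoff = 29 − 6 = 23.

23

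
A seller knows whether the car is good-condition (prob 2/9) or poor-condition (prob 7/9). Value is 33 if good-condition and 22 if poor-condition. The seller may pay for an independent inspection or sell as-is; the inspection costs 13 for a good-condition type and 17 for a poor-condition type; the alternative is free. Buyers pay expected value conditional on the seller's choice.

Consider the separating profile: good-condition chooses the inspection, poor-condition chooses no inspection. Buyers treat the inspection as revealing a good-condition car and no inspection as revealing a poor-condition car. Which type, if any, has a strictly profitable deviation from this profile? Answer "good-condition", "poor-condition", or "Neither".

The inspection pays 33; no inspection pays 22.
good-condition: assigned the inspection, nets 33 − 13 = 20; deviating to no inspection nets 22.
poor-condition: assigned no inspection, nets 22; deviating to the inspection nets 33 − 17 = 16.
The good-condition type gains 2 by deviating.

good-condition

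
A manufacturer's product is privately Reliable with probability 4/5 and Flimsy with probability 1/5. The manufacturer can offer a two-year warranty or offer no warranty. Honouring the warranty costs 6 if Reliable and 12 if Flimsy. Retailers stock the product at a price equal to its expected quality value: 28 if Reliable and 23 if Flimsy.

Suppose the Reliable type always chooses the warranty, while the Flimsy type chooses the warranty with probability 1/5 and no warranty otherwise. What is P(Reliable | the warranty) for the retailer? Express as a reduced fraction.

20/21

P(the warranty) = (4/5)·1 + (1/5)·(1/5) = 21/25.
By Bayes' rule, P(Reliable | the warranty) = (4/5) / (21/25) = 20/21.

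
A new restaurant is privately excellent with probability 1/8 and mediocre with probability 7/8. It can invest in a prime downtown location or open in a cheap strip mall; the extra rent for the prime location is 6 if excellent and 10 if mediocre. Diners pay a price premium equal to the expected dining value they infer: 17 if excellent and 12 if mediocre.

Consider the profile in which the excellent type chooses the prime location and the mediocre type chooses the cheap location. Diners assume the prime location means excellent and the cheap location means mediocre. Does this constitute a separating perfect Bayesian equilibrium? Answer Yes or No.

No

Under these beliefs, the prime location earns price premium 17 and the cheap location earns price premium 12.
excellent: the prime location nets 17 − 6 = 11; the cheap location nets 12. excellent would deviate to the cheap location.
mediocre: the prime location nets 17 − 10 = 7; the cheap location nets 12. mediocre prefers the cheap location.
excellent has a profitable deviation, so the profile is not an equilibrium.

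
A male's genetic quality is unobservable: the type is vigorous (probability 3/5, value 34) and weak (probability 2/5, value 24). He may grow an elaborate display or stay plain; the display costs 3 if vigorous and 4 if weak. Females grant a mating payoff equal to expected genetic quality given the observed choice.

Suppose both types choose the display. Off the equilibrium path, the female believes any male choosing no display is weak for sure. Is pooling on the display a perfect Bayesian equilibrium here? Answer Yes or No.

Yes

On path, the female holds the prior and pays 3/5·34 + 2/5·24 = 30. Off path (no display), believing weak, it pays 24.
vigorous: the display nets 30 − 3 = 27; no display nets 24. vigorous stays.
weak: the display nets 30 − 4 = 26; no display nets 24. weak stays.
No type deviates, so pooling is sustained.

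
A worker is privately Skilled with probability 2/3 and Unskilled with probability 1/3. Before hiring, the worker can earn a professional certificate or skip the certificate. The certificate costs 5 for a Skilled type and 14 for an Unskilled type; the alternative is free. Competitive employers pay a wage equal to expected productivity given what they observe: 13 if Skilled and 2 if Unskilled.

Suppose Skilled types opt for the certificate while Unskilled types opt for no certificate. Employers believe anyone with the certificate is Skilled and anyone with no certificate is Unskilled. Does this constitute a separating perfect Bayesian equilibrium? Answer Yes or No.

Under these beliefs, the certificate earns wage 13 and no certificate earns wage 2.
Skilled: the certificate nets 13 − 5 = 8; no certificate nets 2. Skilled prefers the certificate.
Unskilled: the certificate nets 13 − 14 = -1; no certificate nets 2. Unskilled prefers no certificate.
Neither type deviates, so the separating profile is an equilibrium.

Yes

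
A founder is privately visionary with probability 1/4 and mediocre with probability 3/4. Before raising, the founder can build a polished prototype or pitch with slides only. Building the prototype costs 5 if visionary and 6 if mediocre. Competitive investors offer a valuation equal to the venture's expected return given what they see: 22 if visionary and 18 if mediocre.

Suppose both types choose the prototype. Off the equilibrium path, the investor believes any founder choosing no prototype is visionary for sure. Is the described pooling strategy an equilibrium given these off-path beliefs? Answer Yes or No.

No

On path, the investor holds the prior and pays 1/4·22 + 3/4·18 = 19. Off path (no prototype), believing visionary, it pays 22.
visionary: the prototype nets 19 − 5 = 14; no prototype nets 22. visionary would deviate.
mediocre: the prototype nets 19 − 6 = 13; no prototype nets 22. mediocre would deviate.
A type deviates, so pooling fails.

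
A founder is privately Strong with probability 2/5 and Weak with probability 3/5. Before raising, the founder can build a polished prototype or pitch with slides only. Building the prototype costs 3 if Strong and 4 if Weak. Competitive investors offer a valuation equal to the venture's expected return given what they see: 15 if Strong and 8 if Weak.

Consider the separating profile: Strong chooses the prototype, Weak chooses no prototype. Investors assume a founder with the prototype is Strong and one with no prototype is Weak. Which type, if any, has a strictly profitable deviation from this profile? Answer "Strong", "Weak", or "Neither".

The prototype pays 15; no prototype pays 8.
Strong: assigned the prototype, nets 15 − 3 = 12; deviating to no prototype nets 8.
Weak: assigned no prototype, nets 8; deviating to the prototype nets 15 − 4 = 11.
The Weak type gains 3 by deviating.

Weak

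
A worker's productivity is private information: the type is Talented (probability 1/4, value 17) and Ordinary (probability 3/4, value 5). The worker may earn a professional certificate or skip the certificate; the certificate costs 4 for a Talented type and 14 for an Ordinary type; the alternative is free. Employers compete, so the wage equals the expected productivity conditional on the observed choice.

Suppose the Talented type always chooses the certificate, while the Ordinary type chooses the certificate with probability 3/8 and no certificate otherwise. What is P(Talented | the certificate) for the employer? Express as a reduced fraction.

8/17

P(the certificate) = (1/4)·1 + (3/4)·(3/8) = 17/32.
By Bayes' rule, P(Talented | the certificate) = (1/4) / (17/32) = 8/17.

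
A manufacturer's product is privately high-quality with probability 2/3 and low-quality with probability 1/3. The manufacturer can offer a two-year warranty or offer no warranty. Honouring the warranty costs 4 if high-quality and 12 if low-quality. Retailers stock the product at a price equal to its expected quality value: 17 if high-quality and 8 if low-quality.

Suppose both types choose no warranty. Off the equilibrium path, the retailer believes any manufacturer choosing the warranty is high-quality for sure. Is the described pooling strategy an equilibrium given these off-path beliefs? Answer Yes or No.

On path, the retailer holds the prior and pays 2/3·17 + 1/3·8 = 14. Off path (the warranty), believing high-quality, it pays 17.
high-quality: no warranty nets 14; the warranty nets 17 − 4 = 13. high-quality stays.
low-quality: no warranty nets 14; the warranty nets 17 − 12 = 5. low-quality stays.
No type deviates, so pooling is sustained.

Yes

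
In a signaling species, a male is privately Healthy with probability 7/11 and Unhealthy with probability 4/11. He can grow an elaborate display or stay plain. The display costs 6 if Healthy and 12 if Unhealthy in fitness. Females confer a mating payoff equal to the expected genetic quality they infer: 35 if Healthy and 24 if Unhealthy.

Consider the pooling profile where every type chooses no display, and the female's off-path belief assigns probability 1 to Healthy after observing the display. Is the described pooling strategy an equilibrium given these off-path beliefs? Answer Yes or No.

On path, the female holds the prior and pays 7/11·35 + 4/11·24 = 31. Off path (the display), believing Healthy, it pays 35.
Healthy: no display nets 31; the display nets 35 − 6 = 29. Healthy stays.
Unhealthy: no display nets 31; the display nets 35 − 12 = 23. Unhealthy stays.
No type deviates, so pooling is sustained.

Yes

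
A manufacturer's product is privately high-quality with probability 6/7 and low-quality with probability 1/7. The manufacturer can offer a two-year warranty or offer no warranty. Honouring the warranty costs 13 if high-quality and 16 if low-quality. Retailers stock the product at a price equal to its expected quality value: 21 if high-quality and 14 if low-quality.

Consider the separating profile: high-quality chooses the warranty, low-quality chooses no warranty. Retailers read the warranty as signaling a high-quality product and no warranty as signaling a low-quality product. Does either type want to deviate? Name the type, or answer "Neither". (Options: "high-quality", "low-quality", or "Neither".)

The warranty pays 21; no warranty pays 14.
high-quality: assigned the warranty, nets 21 − 13 = 8; deviating to no warranty nets 14.
low-quality: assigned no warranty, nets 14; deviating to the warranty nets 21 − 16 = 5.
The high-quality type gains 6 by deviating.

high-quality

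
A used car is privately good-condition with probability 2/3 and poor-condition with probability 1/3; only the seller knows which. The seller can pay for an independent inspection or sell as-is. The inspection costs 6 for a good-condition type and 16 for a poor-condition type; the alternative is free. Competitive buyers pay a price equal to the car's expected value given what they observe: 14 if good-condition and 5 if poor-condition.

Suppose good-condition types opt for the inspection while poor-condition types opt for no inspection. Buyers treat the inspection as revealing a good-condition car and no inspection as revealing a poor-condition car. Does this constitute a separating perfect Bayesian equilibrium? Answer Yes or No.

Yes

Under these beliefs, the inspection earns price 14 and no inspection earns price 5.
good-condition: the inspection nets 14 − 6 = 8; no inspection nets 5. good-condition prefers the inspection.
poor-condition: the inspection nets 14 − 16 = -2; no inspection nets 5. poor-condition prefers no inspection.
Neither type deviates, so the separating profile is an equilibrium.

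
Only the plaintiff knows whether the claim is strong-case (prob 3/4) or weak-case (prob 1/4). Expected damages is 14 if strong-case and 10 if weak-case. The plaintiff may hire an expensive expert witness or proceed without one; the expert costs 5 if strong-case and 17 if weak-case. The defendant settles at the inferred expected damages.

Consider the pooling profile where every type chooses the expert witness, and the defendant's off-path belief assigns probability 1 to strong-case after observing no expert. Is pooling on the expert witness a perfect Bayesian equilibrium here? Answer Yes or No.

No

On path, the defendant holds the prior and pays 3/4·14 + 1/4·10 = 13. Off path (no expert), believing strong-case, it pays 14.
strong-case: the expert witness nets 13 − 5 = 8; no expert nets 14. strong-case would deviate.
weak-case: the expert witness nets 13 − 17 = -4; no expert nets 14. weak-case would deviate.
A type deviates, so pooling fails.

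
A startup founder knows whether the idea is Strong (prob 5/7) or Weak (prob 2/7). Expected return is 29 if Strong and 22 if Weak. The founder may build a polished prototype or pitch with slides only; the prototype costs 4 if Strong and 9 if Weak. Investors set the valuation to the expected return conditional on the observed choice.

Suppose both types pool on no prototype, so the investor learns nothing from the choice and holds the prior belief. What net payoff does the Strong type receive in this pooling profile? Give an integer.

27

Pooled valuation = 5/7·29 + 2/7·22 = 27.
Strong pays no cost for no prototype, so net payoff = 27.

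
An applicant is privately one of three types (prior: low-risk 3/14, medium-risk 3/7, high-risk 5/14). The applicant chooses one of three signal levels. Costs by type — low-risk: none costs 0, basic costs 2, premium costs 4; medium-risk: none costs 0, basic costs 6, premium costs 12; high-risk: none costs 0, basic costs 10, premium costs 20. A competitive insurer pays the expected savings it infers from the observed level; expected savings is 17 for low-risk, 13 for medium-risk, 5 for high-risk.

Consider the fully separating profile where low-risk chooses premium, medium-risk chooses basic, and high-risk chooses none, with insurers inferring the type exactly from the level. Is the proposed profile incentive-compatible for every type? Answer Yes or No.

Yes

Separating rebates: premium → 17, basic → 13, none → 5.
low-risk (assigned premium): none: 5 − 0 = 5; basic: 13 − 2 = 11; premium: 17 − 4 = 13. low-risk stays.
medium-risk (assigned basic): none: 5 − 0 = 5; basic: 13 − 6 = 7; premium: 17 − 12 = 5. medium-risk stays.
high-risk (assigned none): none: 5 − 0 = 5; basic: 13 − 10 = 3; premium: 17 − 20 = -3. high-risk stays.
Every type prefers its assigned level; separation holds.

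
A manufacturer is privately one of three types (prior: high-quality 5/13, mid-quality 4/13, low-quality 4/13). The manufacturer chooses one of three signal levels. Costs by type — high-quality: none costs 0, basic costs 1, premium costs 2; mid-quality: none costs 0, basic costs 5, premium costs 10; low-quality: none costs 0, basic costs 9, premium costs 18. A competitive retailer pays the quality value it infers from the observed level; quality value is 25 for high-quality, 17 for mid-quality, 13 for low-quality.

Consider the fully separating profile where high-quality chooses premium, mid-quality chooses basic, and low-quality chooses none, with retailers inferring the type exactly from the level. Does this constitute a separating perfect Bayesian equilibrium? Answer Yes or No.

Separating prices: premium → 25, basic → 17, none → 13.
high-quality (assigned premium): none: 13 − 0 = 13; basic: 17 − 1 = 16; premium: 25 − 2 = 23. high-quality stays.
mid-quality (assigned basic): none: 13 − 0 = 13; basic: 17 − 5 = 12; premium: 25 − 10 = 15. mid-quality prefers premium.
low-quality (assigned none): none: 13 − 0 = 13; basic: 17 − 9 = 8; premium: 25 − 18 = 7. low-quality stays.
At least one type deviates; the separating profile fails.

No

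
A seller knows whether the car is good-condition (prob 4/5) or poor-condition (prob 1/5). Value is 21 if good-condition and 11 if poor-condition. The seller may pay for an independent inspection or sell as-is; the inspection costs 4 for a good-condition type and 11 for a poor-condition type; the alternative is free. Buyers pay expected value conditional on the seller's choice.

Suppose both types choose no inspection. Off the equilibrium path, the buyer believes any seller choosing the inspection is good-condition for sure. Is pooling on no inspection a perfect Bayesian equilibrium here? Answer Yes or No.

Yes

On path, the buyer holds the prior and pays 4/5·21 + 1/5·11 = 19. Off path (the inspection), believing good-condition, it pays 21.
good-condition: no inspection nets 19; the inspection nets 21 − 4 = 17. good-condition stays.
poor-condition: no inspection nets 19; the inspection nets 21 − 11 = 10. poor-condition stays.
No type deviates, so pooling is sustained.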